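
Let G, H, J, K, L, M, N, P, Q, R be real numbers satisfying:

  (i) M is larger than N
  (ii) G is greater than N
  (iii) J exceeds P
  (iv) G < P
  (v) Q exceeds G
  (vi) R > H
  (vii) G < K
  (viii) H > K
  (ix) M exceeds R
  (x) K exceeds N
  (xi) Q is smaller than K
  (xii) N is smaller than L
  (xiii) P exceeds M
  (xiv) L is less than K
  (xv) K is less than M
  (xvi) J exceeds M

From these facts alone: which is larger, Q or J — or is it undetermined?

J

Q < K and K < H give Q < H.
With H < R: Q < K < H < R.
Then R < M extends the chain to M.
Then M < P extends the chain to P.
Then P < J extends the chain to J.
So J is larger.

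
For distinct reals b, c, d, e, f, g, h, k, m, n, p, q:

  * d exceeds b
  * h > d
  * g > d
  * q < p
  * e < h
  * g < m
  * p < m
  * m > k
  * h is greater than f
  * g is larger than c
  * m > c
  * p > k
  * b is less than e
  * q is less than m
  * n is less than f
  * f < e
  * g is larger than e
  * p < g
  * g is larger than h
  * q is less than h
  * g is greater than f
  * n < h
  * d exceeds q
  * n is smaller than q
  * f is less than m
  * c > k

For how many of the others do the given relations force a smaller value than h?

6

Directly below h: n, q, d, f, e.
One step further: b (6 so far).
No other element is forced below h by the given relations, so the count is 6.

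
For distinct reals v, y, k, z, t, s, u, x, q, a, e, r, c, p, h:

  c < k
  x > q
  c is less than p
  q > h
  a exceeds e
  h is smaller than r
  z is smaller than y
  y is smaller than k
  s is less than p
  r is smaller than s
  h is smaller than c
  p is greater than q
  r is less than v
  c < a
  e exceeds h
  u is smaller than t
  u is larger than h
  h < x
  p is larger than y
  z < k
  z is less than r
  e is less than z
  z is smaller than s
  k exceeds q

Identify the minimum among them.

h

e is not least since h < e; z is not least since e < z; c is not least since h < c; y is not least since z < y; u is not least since h < u; a is not least since e < a; t is not least since u < t; q is not least since h < q; r is not least since h < r; k is not least since c < k; v is not least since r < v; s is not least since r < s; p is not least since s < p; x is not least since h < x.
Only h has nothing below it, so h is the minimum.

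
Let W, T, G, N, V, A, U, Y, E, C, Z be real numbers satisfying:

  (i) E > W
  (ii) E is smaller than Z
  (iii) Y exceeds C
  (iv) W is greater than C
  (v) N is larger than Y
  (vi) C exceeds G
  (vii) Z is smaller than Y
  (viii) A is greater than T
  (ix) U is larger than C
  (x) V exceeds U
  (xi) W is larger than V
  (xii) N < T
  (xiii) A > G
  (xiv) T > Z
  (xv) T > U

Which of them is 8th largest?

V

Piecing the relations together gives one ordering: G < C < U < V < W < E < Z < Y < N < T < A.
Counting 8 from the largest end gives V.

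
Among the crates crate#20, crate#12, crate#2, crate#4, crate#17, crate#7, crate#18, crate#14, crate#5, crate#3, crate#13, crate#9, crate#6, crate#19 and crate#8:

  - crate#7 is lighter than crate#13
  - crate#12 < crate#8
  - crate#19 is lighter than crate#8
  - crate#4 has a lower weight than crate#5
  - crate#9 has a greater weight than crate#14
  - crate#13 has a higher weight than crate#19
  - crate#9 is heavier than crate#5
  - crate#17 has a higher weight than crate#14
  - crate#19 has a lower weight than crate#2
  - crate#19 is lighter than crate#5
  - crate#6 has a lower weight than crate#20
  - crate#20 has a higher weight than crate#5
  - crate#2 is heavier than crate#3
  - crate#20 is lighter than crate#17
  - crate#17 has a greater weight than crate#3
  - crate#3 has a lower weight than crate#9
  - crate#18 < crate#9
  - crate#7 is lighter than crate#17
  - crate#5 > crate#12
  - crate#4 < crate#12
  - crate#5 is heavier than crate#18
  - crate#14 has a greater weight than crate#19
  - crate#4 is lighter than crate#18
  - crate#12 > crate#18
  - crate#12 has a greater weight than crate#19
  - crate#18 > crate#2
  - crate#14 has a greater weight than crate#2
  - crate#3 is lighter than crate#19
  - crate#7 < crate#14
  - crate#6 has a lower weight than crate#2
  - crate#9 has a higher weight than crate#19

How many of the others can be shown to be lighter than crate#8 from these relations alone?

Directly below crate#8: crate#19, crate#12.
One step further: crate#4, crate#3, crate#18 (5 so far).
One step further: crate#2 (6 so far).
One step further: crate#6 (7 so far).
No other element is forced below crate#8 by the given relations, so the count is 7.

7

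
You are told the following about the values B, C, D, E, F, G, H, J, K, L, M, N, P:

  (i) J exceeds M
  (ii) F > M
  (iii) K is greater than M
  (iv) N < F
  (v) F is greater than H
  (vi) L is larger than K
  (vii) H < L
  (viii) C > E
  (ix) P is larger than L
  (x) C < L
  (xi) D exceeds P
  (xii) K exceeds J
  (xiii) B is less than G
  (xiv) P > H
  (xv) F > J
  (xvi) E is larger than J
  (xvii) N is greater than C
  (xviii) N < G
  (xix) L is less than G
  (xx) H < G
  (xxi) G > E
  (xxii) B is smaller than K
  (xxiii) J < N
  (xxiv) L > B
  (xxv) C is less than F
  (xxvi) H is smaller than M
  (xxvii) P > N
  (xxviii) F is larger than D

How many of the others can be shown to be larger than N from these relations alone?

4

The elements the relations force above N are P, G, D, F — no chain reaches any other.
That is 4.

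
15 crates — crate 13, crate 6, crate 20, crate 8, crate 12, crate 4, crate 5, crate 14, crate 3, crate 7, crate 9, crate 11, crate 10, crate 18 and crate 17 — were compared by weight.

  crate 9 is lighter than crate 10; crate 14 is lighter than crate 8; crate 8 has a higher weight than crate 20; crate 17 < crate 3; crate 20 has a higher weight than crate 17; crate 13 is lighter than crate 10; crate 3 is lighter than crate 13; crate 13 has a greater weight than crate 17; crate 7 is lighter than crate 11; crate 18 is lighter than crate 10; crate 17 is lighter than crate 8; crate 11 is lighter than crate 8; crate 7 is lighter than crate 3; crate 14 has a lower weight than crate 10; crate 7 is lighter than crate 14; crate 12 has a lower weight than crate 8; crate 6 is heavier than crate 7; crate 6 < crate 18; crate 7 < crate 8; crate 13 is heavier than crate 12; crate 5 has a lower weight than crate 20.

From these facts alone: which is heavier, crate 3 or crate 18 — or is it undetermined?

undetermined

Following every chain through crate 3: above crate 3 we get crate 13, crate 10; below crate 3 we get crate 7, crate 17.
crate 18 is not reached, and no chain runs the other way from crate 18 to crate 3.
So the given relations leave the order of crate 3 and crate 18 undetermined.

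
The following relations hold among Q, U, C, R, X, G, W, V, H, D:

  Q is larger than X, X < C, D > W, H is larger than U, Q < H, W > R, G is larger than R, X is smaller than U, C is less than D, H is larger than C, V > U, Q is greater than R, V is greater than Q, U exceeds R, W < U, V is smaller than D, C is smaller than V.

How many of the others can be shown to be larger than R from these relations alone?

The elements the relations force above R are G, W, Q, U, V, D, H — no chain reaches any other.
That is 7.

7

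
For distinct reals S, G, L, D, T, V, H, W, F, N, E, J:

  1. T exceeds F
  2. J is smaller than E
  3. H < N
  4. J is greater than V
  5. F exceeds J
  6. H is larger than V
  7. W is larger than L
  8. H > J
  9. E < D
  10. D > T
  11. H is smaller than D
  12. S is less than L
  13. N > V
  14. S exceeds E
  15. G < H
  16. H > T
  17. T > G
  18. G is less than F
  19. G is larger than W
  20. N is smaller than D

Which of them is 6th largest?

G

The consecutive relations fix a unique order: V < J < E < S < L < W < G < F < T < H < N < D.
The 6th largest is G.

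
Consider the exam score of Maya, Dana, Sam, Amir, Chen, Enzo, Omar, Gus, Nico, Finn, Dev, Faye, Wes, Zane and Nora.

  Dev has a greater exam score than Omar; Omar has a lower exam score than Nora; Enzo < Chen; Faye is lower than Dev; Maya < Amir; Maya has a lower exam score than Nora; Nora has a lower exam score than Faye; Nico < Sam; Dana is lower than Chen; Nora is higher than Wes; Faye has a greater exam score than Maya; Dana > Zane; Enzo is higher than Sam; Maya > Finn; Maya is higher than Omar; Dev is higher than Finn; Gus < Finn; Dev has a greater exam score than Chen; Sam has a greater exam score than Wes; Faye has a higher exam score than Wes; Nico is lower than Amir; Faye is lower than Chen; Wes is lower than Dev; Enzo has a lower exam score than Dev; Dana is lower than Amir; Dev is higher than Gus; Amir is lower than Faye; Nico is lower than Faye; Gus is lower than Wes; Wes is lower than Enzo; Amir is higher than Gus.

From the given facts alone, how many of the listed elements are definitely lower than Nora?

From Nora the given relations immediately reach Omar, Wes, Maya.
From those, Gus, Finn — 5 in total.
Nothing else is reachable below Nora; 5 in all.

5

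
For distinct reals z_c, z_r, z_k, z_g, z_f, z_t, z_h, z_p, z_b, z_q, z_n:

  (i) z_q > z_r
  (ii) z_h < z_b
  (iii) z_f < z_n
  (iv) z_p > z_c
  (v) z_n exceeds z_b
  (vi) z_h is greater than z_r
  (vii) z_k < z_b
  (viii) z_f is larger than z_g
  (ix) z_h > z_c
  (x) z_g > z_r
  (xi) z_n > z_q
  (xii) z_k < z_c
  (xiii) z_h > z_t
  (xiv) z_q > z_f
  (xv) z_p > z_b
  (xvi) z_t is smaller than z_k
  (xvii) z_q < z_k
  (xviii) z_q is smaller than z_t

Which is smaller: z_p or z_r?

z_r

Following the relations from z_r: z_r < z_g < z_f < z_q < z_t < z_k < z_c < z_h < z_b < z_p.
So z_r < z_p; z_r is the smaller of the two.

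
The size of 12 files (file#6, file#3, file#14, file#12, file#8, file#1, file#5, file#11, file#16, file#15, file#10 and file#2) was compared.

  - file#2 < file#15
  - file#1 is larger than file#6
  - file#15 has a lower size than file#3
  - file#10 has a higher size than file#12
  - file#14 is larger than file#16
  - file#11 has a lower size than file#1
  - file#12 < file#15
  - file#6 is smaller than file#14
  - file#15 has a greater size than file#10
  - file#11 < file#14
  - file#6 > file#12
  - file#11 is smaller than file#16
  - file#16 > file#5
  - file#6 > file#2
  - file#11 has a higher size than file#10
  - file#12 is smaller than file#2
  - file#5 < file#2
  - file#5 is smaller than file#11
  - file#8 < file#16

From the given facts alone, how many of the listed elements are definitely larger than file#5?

8

Directly above file#5: file#2, file#11, file#16.
One step further: file#6, file#15, file#14, file#1 (7 so far).
One step further: file#3 (8 so far).
No other element is forced above file#5 by the given relations, so the count is 8.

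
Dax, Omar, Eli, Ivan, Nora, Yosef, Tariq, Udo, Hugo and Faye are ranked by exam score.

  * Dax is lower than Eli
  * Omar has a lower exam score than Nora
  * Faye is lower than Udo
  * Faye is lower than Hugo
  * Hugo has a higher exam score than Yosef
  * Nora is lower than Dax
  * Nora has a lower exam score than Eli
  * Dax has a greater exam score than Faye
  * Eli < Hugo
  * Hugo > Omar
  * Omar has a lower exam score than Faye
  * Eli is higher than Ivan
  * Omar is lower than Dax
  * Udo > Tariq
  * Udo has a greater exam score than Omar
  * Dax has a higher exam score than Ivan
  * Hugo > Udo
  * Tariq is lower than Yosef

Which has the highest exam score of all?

Ivan is not greatest since Ivan < Eli; Omar is not greatest since Omar < Nora; Nora is not greatest since Nora < Eli; Faye is not greatest since Faye < Hugo; Tariq is not greatest since Tariq < Udo; Udo is not greatest since Udo < Hugo; Dax is not greatest since Dax < Eli; Eli is not greatest since Eli < Hugo; Yosef is not greatest since Yosef < Hugo.
Only Hugo has nothing above it, so Hugo is the highest exam score.

Hugo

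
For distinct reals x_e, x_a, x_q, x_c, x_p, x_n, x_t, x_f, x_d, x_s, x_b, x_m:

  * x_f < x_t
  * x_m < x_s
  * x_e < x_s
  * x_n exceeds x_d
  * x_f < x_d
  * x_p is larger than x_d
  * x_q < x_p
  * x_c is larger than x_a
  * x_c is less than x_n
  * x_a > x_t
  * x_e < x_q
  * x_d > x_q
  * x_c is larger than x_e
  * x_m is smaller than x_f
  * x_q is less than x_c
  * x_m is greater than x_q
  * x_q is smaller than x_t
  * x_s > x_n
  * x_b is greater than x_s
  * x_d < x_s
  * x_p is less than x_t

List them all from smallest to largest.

Nothing is placed below x_e, so it is least; from there x_e < x_q; x_q < x_m; x_m < x_f; x_f < x_d; x_d < x_p; x_p < x_t; x_t < x_a; x_a < x_c; x_c < x_n; x_n < x_s; x_s < x_b, each given directly.

x_e < x_q < x_m < x_f < x_d < x_p < x_t < x_a < x_c < x_n < x_s < x_b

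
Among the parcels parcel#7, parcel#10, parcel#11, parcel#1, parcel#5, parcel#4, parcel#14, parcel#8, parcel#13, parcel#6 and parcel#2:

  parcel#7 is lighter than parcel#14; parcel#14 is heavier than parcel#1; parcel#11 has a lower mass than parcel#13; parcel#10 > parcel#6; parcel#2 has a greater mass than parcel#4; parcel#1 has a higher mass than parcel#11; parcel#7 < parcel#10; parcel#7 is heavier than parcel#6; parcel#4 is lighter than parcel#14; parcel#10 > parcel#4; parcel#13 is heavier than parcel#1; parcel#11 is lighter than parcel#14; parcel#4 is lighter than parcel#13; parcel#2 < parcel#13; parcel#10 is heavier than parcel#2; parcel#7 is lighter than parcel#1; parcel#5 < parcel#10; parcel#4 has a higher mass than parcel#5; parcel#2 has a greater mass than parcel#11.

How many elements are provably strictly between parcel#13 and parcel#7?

1

The relations place parcel#7 below parcel#13. An element lies strictly between them when it is forced above parcel#7 and also forced below parcel#13.
Above parcel#7: {parcel#1, parcel#14, parcel#10}. Below parcel#13: {parcel#6, parcel#11, parcel#5, parcel#1, parcel#4, parcel#2}.
Intersection: {parcel#1} — 1.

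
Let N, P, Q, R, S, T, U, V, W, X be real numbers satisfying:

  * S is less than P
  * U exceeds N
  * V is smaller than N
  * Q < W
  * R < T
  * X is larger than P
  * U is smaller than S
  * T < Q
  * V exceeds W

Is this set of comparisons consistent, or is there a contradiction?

consistent

Every relation is compatible with R < T < Q < W < V < N < U < S < P < X; the set is consistent.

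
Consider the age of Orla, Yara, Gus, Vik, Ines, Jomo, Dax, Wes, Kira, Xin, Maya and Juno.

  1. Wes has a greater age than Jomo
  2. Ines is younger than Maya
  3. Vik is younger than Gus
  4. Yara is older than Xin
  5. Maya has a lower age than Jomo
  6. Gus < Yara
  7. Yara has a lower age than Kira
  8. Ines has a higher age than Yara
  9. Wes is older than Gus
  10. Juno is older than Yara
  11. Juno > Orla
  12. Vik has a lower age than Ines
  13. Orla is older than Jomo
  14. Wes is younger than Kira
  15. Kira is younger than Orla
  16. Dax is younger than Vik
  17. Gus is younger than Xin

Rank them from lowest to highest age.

The consecutive links are each given: Dax < Vik; Vik < Gus; Gus < Xin; Xin < Yara; Yara < Ines; Ines < Maya; Maya < Jomo; Jomo < Wes; Wes < Kira; Kira < Orla; Orla < Juno.

Dax < Vik < Gus < Xin < Yara < Ines < Maya < Jomo < Wes < Kira < Orla < Juno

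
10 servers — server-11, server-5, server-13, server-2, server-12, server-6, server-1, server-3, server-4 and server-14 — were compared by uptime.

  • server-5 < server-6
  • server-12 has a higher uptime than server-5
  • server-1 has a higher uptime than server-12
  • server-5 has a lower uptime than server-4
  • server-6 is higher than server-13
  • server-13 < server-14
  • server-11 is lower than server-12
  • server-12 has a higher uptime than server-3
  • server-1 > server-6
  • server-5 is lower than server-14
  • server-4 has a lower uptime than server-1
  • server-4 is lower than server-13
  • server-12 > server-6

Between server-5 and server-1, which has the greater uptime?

Link the given pairs in sequence: server-5 < server-4; server-4 < server-13; server-13 < server-6; server-6 < server-12; server-12 < server-1.
Chaining these gives server-5 < server-4 < server-13 < server-6 < server-12 < server-1.
So server-5 < server-1; server-1 is the higher of the two.

server-1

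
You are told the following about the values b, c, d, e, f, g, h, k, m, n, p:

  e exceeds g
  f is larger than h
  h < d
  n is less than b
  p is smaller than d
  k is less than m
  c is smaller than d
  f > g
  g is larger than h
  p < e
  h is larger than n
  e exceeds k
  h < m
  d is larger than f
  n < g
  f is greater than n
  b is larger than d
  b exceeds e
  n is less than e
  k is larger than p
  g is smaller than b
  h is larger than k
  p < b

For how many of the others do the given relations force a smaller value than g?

4

Directly below g: n, h.
One step further: k (3 so far).
One step further: p (4 so far).
No other element is forced below g by the given relations, so the count is 4.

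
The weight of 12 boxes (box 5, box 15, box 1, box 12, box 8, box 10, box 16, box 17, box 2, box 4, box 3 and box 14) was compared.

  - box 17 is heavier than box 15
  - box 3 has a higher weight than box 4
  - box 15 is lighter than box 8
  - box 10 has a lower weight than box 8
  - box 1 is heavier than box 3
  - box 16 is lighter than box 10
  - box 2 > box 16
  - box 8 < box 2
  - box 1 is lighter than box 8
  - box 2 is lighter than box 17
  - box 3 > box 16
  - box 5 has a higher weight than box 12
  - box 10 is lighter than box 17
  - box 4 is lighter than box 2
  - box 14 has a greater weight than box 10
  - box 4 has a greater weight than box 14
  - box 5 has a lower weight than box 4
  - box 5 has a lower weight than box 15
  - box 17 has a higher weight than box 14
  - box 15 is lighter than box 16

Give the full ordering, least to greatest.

Nothing is placed below box 12, so it is least; from there box 12 < box 5; box 5 < box 15; box 15 < box 16; box 16 < box 10; box 10 < box 14; box 14 < box 4; box 4 < box 3; box 3 < box 1; box 1 < box 8; box 8 < box 2; box 2 < box 17, each given directly.

box 12 < box 5 < box 15 < box 16 < box 10 < box 14 < box 4 < box 3 < box 1 < box 8 < box 2 < box 17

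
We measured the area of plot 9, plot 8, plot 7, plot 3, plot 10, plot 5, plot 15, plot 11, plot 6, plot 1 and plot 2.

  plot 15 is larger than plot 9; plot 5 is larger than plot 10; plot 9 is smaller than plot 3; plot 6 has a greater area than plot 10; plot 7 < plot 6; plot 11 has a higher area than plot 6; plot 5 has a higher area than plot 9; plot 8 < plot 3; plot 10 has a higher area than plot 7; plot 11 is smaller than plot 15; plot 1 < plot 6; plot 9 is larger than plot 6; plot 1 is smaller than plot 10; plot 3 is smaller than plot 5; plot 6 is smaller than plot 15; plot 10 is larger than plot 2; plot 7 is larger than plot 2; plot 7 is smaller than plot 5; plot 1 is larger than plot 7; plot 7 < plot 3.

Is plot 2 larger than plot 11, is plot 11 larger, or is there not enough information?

plot 11

plot 2 < plot 7 and plot 7 < plot 10 give plot 2 < plot 10.
With plot 10 < plot 6: plot 2 < plot 7 < plot 10 < plot 6.
Then plot 6 < plot 11 extends the chain to plot 11.
So plot 11 is larger.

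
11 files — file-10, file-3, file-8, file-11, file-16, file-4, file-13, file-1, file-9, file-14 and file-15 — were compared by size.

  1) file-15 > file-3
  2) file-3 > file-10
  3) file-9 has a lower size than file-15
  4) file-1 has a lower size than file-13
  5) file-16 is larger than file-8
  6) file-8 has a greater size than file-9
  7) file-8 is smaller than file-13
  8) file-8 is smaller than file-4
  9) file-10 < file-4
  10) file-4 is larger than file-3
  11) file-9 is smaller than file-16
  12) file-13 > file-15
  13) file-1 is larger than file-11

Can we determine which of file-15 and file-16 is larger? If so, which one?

undetermined

Following every chain through file-16: below file-16 we get file-9, file-8.
file-15 is not reached, and no chain runs the other way from file-15 to file-16.
So the given relations leave the order of file-16 and file-15 undetermined.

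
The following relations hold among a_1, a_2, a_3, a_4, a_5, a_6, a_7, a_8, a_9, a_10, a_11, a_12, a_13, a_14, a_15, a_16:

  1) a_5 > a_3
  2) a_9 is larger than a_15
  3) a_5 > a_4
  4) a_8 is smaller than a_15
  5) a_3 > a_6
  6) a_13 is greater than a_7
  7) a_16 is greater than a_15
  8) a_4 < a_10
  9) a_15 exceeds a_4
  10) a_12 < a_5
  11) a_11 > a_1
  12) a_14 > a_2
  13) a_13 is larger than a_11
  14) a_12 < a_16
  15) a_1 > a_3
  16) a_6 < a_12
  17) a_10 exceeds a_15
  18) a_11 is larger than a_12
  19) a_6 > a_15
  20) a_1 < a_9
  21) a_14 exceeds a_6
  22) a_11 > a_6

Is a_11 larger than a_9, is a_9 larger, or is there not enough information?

undetermined

Following every chain through a_11: above a_11 we get a_13; below a_11 we get a_8, a_4, a_15, a_6, a_3, a_1, a_12.
a_9 is not reached, and no chain runs the other way from a_9 to a_11.
So the given relations leave the order of a_11 and a_9 undetermined.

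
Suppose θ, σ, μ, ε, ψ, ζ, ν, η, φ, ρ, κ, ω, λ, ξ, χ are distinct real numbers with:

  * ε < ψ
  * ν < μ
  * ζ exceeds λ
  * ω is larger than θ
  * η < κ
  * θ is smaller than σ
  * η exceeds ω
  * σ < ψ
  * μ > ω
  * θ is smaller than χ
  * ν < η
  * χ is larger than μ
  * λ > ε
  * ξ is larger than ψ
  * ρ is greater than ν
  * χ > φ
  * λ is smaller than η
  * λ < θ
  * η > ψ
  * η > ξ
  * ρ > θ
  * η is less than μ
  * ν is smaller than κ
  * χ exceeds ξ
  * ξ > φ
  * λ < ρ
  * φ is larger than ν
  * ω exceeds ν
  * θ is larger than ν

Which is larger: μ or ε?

μ

The relevant relations are ε < λ; λ < θ; θ < σ; σ < ψ; ψ < ξ; ξ < η; η < μ.
Together: ε < λ < θ < σ < ψ < ξ < η < μ.
So ε < μ; μ is the larger of the two.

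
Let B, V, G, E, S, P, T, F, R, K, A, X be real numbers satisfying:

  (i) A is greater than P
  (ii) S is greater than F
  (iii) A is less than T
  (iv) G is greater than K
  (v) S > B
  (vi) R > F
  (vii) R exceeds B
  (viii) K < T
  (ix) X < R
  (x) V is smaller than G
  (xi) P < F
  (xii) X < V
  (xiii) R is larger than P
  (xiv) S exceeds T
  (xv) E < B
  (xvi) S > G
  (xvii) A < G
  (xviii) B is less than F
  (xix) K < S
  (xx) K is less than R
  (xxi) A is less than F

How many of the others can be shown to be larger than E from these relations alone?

Directly above E: B.
One step further: F, R, S (4 so far).
No other element is forced above E by the given relations, so the count is 4.

4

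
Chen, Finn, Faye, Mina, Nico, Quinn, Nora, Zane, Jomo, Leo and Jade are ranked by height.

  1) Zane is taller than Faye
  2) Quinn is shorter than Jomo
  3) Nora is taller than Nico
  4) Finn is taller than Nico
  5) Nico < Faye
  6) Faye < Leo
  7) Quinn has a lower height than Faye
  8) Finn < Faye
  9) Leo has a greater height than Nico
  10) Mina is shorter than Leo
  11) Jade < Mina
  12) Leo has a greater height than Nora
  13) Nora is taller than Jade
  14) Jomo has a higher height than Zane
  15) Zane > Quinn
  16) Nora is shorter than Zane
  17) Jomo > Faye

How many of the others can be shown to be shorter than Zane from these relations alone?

From Zane the given relations immediately reach Quinn, Faye, Nora.
From those, Nico, Finn, Jade — 6 in total.
Nothing else is reachable below Zane; 6 in all.

6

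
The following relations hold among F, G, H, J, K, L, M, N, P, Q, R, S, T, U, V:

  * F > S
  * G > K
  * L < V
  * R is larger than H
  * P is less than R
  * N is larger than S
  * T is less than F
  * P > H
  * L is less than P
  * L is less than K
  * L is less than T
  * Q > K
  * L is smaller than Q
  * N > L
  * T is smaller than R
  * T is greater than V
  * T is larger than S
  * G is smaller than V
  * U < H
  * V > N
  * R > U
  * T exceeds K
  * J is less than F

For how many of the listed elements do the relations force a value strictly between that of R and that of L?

Chaining upward from L reaches: K, Q, G, N, V, T, P, F.
Chaining downward from R reaches: K, U, H, S, G, N, V, T, P.
Strictly between L and R are those in both lists: K, G, N, V, T, P — 6 elements.

6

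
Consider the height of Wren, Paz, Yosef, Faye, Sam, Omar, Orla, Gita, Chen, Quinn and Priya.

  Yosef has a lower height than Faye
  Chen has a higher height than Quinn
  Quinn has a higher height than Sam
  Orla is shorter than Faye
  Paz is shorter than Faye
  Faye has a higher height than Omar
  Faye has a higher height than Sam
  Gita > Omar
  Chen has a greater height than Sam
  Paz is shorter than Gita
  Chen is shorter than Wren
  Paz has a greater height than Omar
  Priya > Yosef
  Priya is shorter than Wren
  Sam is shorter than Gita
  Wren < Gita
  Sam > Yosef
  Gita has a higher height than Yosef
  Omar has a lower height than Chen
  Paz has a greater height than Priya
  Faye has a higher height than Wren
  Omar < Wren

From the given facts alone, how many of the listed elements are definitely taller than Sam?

5

The elements the relations force above Sam are Quinn, Chen, Wren, Faye, Gita — no chain reaches any other.
That is 5.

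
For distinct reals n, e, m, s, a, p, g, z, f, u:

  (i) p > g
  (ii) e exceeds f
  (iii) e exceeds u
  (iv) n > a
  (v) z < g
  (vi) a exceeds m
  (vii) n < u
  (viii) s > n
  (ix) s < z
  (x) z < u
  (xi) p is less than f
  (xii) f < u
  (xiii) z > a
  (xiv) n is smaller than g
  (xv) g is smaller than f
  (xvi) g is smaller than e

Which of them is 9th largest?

a

Chaining the given pairs: m < a < n < s < z < g < p < f < u < e.
Counting 9 from the largest end gives a.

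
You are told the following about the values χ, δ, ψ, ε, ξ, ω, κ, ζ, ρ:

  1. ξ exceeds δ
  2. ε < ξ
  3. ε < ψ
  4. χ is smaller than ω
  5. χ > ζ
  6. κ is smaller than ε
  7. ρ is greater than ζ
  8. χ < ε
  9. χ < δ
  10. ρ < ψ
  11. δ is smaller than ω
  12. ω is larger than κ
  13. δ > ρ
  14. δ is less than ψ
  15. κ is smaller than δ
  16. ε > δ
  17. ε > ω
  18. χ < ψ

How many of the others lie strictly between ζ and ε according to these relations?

Chaining upward from ζ reaches: ρ, χ, δ, ω, ψ, ξ.
Chaining downward from ε reaches: ρ, κ, χ, δ, ω.
Strictly between ζ and ε are those in both lists: ρ, χ, δ, ω — 4 elements.

4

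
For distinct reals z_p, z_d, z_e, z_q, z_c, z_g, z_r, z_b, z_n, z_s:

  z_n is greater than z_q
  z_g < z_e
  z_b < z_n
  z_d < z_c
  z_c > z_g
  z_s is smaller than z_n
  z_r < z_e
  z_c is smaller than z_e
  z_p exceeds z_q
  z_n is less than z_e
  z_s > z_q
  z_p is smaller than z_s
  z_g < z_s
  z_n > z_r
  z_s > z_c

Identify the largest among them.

z_g is not greatest since z_g < z_s; z_b is not greatest since z_b < z_n; z_d is not greatest since z_d < z_c; z_c is not greatest since z_c < z_s; z_r is not greatest since z_r < z_e; z_q is not greatest since z_q < z_n; z_p is not greatest since z_p < z_s; z_s is not greatest since z_s < z_n; z_n is not greatest since z_n < z_e.
Only z_e has nothing above it, so z_e is the largest.

z_e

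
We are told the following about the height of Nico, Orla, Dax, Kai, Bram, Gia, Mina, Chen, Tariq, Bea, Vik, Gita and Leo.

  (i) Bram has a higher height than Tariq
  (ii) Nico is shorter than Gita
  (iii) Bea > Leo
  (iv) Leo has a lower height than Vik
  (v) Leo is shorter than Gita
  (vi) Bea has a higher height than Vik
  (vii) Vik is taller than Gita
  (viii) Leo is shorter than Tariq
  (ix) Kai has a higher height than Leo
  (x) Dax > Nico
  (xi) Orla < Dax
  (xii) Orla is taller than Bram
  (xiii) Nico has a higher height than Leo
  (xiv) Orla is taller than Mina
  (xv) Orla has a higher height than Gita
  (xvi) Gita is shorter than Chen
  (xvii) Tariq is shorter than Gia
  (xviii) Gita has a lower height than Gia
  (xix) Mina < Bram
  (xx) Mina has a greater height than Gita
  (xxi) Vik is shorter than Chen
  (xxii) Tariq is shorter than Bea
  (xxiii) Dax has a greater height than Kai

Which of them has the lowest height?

Leo

Chaining upward from Leo: directly above it, Nico, Kai, Tariq, Gita, Vik, Bea; then Mina, Bram, Orla, Dax, Chen, Gia.
That covers every other element, and nothing is given below Leo, so Leo is the lowest height.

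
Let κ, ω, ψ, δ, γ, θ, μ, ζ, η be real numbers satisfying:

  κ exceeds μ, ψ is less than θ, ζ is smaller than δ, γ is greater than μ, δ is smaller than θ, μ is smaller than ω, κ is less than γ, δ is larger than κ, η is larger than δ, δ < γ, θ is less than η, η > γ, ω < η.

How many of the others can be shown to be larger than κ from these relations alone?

Directly above κ: δ, γ.
One step further: θ, η (4 so far).
Nothing else is reachable above κ; 4 in all.

4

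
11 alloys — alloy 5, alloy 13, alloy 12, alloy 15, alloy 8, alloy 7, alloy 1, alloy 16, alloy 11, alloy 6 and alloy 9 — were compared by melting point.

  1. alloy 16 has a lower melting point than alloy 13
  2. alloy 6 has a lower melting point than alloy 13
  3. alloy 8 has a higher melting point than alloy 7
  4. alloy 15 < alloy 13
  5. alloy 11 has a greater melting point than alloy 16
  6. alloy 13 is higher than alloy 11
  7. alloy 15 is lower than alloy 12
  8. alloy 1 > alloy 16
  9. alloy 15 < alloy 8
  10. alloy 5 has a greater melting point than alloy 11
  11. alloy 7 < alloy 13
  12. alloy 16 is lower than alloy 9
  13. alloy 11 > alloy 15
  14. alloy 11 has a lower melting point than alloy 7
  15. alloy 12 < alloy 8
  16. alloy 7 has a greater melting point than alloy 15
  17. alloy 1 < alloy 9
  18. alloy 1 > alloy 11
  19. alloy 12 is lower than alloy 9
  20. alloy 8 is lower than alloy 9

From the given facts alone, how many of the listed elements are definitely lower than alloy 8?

Directly below alloy 8: alloy 15, alloy 7, alloy 12.
One step further: alloy 11 (4 so far).
One step further: alloy 16 (5 so far).
Nothing else is reachable below alloy 8; 5 in all.

5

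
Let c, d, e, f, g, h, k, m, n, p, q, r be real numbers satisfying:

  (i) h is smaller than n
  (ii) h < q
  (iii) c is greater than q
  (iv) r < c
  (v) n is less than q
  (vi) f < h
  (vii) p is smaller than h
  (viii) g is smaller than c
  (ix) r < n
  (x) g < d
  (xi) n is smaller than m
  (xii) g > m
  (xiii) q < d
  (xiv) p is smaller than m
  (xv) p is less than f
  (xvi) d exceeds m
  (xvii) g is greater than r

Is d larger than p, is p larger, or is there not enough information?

p < f and f < h give p < h.
Then h < n extends the chain to n.
Then n < q extends the chain to q.
With q < d: p < f < h < n < q < d.
So d is larger.

d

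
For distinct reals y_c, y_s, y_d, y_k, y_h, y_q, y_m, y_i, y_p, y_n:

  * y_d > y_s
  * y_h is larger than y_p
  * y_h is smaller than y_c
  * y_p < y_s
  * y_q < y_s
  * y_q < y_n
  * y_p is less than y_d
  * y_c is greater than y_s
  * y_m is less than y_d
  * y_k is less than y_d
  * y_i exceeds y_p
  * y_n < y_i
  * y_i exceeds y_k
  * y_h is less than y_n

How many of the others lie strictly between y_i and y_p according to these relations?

Chaining upward from y_p reaches: y_h, y_n, y_s, y_d, y_c.
Chaining downward from y_i reaches: y_q, y_h, y_k, y_n.
Strictly between y_p and y_i are those in both lists: y_h, y_n — 2 elements.

2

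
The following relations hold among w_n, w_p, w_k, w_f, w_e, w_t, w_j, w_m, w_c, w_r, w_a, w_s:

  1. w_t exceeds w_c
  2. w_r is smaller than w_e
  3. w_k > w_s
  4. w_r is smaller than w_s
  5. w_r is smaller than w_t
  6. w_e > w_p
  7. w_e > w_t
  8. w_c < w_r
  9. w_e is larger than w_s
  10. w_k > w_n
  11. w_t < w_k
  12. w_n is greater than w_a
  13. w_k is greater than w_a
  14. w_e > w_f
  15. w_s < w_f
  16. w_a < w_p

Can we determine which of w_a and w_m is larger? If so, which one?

Following every chain through w_a: above w_a we get w_n, w_p, w_e, w_k.
w_m is not reached, and no chain runs the other way from w_m to w_a.
So the given relations leave the order of w_a and w_m undetermined.

undetermined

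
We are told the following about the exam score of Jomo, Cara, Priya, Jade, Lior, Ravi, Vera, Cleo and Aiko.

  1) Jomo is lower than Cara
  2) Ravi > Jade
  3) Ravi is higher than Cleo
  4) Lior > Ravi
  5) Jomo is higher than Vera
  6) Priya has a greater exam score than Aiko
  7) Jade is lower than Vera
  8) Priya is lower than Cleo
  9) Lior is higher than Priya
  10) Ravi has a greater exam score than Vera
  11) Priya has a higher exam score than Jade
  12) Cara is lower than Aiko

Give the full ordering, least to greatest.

Each adjacent pair is fixed by a given relation: Jade < Vera; Vera < Jomo; Jomo < Cara; Cara < Aiko; Aiko < Priya; Priya < Cleo; Cleo < Ravi; Ravi < Lior. Chaining them end to end gives the full order.

Jade < Vera < Jomo < Cara < Aiko < Priya < Cleo < Ravi < Lior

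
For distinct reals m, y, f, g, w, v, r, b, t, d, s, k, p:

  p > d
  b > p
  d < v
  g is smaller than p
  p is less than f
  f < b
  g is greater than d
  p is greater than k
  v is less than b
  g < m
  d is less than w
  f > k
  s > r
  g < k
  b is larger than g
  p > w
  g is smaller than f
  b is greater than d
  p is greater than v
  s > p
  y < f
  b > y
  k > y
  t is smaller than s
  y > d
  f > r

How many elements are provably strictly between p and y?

1

The relations place y below p. An element lies strictly between them when it is forced above y and also forced below p.
Above y: {k, f, b, s}. Below p: {d, w, g, k, v}.
Intersection: {k} — 1.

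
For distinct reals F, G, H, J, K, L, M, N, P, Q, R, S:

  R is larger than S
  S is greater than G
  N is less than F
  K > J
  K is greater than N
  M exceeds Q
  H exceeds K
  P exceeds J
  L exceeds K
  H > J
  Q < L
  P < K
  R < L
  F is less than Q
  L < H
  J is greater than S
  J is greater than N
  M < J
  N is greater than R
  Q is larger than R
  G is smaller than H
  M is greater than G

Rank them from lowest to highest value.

G < S < R < N < F < Q < M < J < P < K < L < H

Nothing is placed below G, so it is least; from there G < S; S < R; R < N; N < F; F < Q; Q < M; M < J; J < P; P < K; K < L; L < H, each given directly.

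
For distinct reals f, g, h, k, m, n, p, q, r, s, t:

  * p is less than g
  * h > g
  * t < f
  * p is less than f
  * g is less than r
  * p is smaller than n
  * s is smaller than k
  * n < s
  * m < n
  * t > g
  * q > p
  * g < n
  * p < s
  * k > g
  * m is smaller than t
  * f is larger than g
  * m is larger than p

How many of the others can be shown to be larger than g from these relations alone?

7

The elements the relations force above g are t, n, s, f, r, k, h — no chain reaches any other.
That is 7.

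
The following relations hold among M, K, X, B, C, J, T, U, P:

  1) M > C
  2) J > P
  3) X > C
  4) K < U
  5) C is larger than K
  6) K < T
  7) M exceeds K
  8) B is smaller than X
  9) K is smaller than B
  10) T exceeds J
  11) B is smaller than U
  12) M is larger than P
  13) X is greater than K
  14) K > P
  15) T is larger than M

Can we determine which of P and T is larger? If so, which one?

T

P < K and K < C give P < C.
Then C < M extends the chain to M.
With M < T: P < K < C < M < T.
So T is larger.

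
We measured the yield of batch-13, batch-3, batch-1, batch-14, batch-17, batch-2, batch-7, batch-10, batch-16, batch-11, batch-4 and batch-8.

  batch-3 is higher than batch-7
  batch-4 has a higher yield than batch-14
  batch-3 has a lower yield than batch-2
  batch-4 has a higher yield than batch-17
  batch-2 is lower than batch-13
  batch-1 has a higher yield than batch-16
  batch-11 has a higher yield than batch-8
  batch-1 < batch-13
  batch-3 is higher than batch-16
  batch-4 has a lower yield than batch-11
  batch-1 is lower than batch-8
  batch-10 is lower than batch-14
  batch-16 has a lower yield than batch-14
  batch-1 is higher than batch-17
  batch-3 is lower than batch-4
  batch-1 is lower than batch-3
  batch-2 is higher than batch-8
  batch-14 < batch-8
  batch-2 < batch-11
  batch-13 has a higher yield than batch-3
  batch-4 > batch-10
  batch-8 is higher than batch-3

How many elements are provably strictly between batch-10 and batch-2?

2

The relations place batch-10 below batch-2. An element lies strictly between them when it is forced above batch-10 and also forced below batch-2.
Above batch-10: {batch-14, batch-8, batch-4, batch-11, batch-13}. Below batch-2: {batch-16, batch-7, batch-17, batch-1, batch-3, batch-14, batch-8}.
Intersection: {batch-14, batch-8} — 2.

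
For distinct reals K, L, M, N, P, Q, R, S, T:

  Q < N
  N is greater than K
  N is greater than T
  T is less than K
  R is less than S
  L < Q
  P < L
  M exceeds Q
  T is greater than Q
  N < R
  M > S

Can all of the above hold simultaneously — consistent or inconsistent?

consistent

Every relation is compatible with P < L < Q < T < K < N < R < S < M; the set is consistent.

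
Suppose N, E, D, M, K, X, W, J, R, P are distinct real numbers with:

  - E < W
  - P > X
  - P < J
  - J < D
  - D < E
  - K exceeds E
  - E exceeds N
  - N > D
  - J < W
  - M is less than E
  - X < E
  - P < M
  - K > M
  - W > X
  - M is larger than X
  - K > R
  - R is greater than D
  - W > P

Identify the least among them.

P is not least since X < P; J is not least since P < J; D is not least since J < D; N is not least since D < N; R is not least since D < R; M is not least since X < M; E is not least since X < E; K is not least since R < K; W is not least since P < W.
Only X has nothing below it, so X is the least.

X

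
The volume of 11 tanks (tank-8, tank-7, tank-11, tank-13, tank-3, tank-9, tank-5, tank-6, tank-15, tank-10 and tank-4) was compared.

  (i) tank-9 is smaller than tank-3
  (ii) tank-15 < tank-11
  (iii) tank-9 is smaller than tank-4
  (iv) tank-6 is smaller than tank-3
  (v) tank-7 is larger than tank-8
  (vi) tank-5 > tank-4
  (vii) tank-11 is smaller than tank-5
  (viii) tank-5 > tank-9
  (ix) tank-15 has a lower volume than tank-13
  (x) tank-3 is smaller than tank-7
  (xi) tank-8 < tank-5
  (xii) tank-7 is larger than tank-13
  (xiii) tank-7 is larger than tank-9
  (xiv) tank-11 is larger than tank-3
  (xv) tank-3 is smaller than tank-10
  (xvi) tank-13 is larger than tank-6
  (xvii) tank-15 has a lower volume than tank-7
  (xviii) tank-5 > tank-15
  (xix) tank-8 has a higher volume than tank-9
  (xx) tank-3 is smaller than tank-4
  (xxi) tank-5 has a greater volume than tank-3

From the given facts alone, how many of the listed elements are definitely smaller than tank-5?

7

The elements the relations force below tank-5 are tank-6, tank-15, tank-9, tank-3, tank-8, tank-11, tank-4 — no chain reaches any other.
That is 7.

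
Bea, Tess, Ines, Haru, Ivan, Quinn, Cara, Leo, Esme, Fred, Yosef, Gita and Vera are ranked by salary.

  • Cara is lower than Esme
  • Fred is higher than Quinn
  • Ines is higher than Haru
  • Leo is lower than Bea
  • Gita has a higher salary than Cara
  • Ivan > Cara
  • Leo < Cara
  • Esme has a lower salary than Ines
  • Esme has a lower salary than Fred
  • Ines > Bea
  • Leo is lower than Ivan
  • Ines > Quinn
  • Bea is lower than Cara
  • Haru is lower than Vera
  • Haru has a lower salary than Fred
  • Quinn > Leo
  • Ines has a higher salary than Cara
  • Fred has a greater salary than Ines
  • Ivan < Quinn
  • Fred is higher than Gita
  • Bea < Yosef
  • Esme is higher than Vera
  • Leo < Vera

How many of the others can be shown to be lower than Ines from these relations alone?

The elements the relations force below Ines are Leo, Bea, Cara, Ivan, Quinn, Haru, Vera, Esme — no chain reaches any other.
That is 8.

8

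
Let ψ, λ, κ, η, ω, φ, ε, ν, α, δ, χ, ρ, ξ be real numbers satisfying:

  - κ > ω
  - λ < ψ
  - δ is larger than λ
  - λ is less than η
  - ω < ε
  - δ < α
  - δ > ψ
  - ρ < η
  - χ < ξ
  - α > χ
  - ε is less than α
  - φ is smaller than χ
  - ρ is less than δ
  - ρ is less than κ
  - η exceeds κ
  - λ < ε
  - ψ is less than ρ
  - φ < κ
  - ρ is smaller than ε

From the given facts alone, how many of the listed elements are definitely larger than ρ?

5

The elements the relations force above ρ are κ, ε, δ, α, η — no chain reaches any other.
That is 5.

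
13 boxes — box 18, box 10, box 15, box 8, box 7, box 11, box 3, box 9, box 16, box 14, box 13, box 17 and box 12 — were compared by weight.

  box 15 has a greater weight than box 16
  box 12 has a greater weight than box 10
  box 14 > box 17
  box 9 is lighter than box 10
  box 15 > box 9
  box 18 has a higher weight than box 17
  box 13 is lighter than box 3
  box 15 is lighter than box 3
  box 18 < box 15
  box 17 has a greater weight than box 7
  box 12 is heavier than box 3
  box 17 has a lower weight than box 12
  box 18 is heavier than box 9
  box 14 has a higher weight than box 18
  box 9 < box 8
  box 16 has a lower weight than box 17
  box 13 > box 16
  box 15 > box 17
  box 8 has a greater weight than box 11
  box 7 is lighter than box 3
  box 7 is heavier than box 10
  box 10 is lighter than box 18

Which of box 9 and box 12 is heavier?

box 12

Link the given pairs in sequence: box 9 < box 10; box 10 < box 7; box 7 < box 17; box 17 < box 18; box 18 < box 15; box 15 < box 3; box 3 < box 12.
Together: box 9 < box 10 < box 7 < box 17 < box 18 < box 15 < box 3 < box 12.
So box 9 < box 12; box 12 is the heavier of the two.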